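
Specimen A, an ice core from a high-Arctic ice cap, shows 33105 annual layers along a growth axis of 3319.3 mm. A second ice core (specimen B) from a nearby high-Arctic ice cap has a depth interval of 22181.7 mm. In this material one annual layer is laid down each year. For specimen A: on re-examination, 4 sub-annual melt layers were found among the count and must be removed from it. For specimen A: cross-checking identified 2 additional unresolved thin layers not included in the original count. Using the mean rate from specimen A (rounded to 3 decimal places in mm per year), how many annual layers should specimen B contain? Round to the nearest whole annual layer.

Specimen A: adjusted count: 33105 − 4 + 2 = 33103 annual layers.
A: Extension rate ≈ 3319.3 / 33103 = 0.100 mm/year.
Specimen B: 22181.7 mm / 0.100 mm per year = 221817.00 years ≈ 221817 annual layers.

221817 annual layers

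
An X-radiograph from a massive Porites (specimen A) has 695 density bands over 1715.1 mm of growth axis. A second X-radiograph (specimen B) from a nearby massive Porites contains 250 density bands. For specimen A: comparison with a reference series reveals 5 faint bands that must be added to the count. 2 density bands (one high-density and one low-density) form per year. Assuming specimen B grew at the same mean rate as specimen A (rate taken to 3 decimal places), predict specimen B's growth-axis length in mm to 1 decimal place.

612.5 mm

Specimen A: true density band count = 695 + 5 = 700.
Specimen A: with 2 density bands per year, 700 / 2 = 350 years.
A: 1715.1 mm over 350 years gives 1715.1 / 350 ≈ 4.900 mm/year.
Specimen B: dividing by 2 density bands per year: 250 / 2 = 125 years. For B, 4.900 mm/year × 125 years = 612.5 mm.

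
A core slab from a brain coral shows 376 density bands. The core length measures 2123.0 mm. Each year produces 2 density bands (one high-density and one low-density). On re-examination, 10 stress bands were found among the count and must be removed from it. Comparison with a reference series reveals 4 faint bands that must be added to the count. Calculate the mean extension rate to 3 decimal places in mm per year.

True density band count = 376 − 10 + 4 = 370.
370 density bands at 2 per year is 370 / 2 = 185 years.
Mean rate = 2123.0 mm / 185 years ≈ 11.476 mm per year.

11.476 mm per year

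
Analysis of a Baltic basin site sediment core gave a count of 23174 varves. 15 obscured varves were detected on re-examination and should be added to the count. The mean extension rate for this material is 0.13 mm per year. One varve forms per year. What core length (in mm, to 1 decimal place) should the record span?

3014.6 mm

Correcting the raw count gives 23174 + 15 = 23189 true varves.
Length ≈ 0.13 × 23189 = 3014.6 mm.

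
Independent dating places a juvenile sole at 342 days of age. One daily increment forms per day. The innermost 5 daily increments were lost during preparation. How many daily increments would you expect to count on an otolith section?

337 daily increments

One daily increment per day gives 342 daily increments over 342 days.
Subtracting the 5 daily increments not captured gives 342 − 5 = 337 daily increments in the record.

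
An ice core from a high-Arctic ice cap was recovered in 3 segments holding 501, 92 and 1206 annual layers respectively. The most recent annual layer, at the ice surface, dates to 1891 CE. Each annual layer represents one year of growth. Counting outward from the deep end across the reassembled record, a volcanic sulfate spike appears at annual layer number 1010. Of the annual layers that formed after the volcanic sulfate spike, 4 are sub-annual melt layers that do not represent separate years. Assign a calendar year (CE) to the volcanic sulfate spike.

Total annual layers = 501 + 92 + 1206 = 1799.
Between annual layer 1010 and the ice surface there are 1799 − 1010 = 789 annual layers.
Removing the 4 false annual layers leaves 789 − 4 = 785 true annual layers beyond the volcanic sulfate spike.
The annual layer at the ice surface is 1891 CE, so the volcanic sulfate spike dates to 1891 − 785 = 1106 CE.

1106 CE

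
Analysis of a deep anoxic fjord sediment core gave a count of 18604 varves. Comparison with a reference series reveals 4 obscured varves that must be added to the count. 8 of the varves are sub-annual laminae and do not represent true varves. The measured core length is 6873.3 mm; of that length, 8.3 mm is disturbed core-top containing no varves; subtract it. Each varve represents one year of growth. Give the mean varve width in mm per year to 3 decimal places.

After corrections the count is 18604 − 8 + 4 = 18600 varves.
Removing the 8.3 mm offcut leaves 6873.3 − 8.3 = 6865.0 mm.
6865.0 mm over 18600 years gives 6865.0 / 18600 ≈ 0.369 mm per year.

0.369 mm per year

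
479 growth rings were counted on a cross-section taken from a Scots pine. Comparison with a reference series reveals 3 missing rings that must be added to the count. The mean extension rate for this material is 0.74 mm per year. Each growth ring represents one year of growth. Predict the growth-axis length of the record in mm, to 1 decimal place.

356.7 mm

Correcting the raw count gives 479 + 3 = 482 true growth rings.
Predicted length = 0.74 mm/year × 482 years = 356.7 mm.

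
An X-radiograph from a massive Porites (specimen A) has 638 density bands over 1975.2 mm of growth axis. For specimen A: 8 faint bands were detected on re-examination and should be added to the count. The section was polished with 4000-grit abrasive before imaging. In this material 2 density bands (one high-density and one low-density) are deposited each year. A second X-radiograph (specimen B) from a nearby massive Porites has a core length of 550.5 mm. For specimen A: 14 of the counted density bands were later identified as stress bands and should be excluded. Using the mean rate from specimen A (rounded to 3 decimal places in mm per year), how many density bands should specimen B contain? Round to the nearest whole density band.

176 density bands

Specimen A: adjusted count: 638 − 14 + 8 = 632 density bands.
Specimen A: dividing by 2 density bands per year: 632 / 2 = 316 years.
A: 1975.2 mm over 316 years gives 1975.2 / 316 ≈ 6.251 mm/yr.
Specimen B: 550.5 mm / 6.251 mm per year = 88.07 years; at 2 density bands per year that is 88.07 × 2 ≈ 176 density bands.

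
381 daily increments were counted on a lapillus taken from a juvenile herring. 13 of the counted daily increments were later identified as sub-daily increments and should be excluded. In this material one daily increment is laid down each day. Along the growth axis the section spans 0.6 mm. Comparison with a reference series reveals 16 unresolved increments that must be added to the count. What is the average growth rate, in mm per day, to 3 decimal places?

0.002 mm per day

True daily increment count = 381 − 13 + 16 = 384.
Extension rate ≈ 0.6 / 384 = 0.002 mm per day.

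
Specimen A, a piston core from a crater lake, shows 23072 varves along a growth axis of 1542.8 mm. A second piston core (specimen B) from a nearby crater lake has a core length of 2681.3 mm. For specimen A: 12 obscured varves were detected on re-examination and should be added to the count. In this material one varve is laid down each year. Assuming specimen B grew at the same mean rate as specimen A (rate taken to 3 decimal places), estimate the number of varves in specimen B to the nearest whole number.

40019 varves

Specimen A: correcting the raw count gives 23072 + 12 = 23084 true varves.
A: Extension rate ≈ 1542.8 / 23084 = 0.067 mm/year.
Specimen B: 2681.3 mm / 0.067 mm per year = 40019.40 years ≈ 40019 varves.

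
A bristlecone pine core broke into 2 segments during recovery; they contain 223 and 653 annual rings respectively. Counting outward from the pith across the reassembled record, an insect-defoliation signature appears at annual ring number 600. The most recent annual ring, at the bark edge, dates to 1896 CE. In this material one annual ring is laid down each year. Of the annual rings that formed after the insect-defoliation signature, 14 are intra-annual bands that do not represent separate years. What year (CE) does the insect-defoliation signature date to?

1634 CE

Total annual rings = 223 + 653 = 876.
Between annual ring 600 and the bark edge there are 876 − 600 = 276 annual rings.
276 − 14 false = 262 true annual rings after the insect-defoliation signature.
The annual ring at the bark edge is 1896 CE, so the insect-defoliation signature dates to 1896 − 262 = 1634 CE.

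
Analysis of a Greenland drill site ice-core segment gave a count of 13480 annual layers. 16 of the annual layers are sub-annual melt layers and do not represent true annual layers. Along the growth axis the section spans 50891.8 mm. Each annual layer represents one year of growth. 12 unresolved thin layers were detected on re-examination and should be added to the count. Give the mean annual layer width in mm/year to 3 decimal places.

True annual layer count = 13480 − 16 + 12 = 13476.
50891.8 mm over 13476 years gives 50891.8 / 13476 ≈ 3.776 mm/year.

3.776 mm/year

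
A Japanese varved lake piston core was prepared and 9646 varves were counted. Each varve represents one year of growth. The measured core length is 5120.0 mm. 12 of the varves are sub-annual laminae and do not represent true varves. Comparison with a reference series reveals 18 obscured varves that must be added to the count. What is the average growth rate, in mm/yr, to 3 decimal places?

After corrections the count is 9646 − 12 + 18 = 9652 varves.
Extension rate ≈ 5120.0 / 9652 = 0.530 mm/yr.

0.530 mm/yr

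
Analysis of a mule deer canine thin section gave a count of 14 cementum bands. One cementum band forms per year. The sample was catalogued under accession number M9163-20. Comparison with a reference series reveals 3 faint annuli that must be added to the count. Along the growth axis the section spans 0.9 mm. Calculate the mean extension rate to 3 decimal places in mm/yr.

0.053 mm/yr

Adjusted count: 14 + 3 = 17 cementum bands.
Mean rate = 0.9 mm / 17 years ≈ 0.053 mm/yr.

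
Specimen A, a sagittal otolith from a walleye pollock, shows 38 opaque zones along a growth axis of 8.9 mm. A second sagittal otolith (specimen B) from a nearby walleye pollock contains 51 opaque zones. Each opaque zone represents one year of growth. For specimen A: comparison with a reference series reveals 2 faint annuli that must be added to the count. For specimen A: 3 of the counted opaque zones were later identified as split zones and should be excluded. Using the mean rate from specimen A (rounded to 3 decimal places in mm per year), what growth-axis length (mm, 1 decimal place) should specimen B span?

12.3 mm

Specimen A: adjusted count: 38 − 3 + 2 = 37 opaque zones.
A: Extension rate ≈ 8.9 / 37 = 0.241 mm per year.
B's length ≈ 0.241 × 51 = 12.3 mm.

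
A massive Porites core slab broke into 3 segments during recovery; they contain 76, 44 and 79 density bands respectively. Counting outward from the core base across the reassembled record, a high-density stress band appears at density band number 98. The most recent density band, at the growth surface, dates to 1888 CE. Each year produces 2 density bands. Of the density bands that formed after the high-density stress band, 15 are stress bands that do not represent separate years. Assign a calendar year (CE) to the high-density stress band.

Total density bands = 76 + 44 + 79 = 199.
The high-density stress band sits at density band 98 from the core base, so 199 − 98 = 101 density bands formed after it.
Excluding 15 false density bands: 101 − 15 = 86.
With 2 density bands per year, 86 / 2 = 43 years.
The density band at the growth surface is 1888 CE, so the high-density stress band dates to 1888 − 43 = 1845 CE.

1845 CE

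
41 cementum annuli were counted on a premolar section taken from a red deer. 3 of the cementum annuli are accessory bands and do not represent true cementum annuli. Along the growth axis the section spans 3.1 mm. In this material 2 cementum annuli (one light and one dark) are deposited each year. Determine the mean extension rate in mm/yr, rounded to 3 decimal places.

0.163 mm/yr

Correcting the raw count gives 41 − 3 = 38 true cementum annuli.
With 2 cementum annuli per year, 38 / 2 = 19 years.
Extension rate ≈ 3.1 / 19 = 0.163 mm/yr.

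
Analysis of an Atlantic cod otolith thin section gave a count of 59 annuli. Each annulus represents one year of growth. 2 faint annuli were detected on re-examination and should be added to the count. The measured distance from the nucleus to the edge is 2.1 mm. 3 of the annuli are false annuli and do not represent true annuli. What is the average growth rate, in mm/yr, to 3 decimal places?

0.036 mm/yr

Correcting the raw count gives 59 − 3 + 2 = 58 true annuli.
2.1 mm over 58 years gives 2.1 / 58 ≈ 0.036 mm/yr.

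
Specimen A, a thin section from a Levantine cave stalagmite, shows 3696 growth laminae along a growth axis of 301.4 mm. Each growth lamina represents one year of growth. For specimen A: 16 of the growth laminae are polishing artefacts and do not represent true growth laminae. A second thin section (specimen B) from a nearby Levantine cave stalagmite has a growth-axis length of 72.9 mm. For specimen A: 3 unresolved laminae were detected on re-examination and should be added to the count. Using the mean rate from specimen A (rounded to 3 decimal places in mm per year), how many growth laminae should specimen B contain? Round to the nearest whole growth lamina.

889 growth laminae

Specimen A: true growth lamina count = 3696 − 16 + 3 = 3683.
A: 301.4 mm over 3683 years gives 301.4 / 3683 ≈ 0.082 mm per year.
Specimen B: 72.9 mm / 0.082 mm per year = 889.02 years ≈ 889 growth laminae.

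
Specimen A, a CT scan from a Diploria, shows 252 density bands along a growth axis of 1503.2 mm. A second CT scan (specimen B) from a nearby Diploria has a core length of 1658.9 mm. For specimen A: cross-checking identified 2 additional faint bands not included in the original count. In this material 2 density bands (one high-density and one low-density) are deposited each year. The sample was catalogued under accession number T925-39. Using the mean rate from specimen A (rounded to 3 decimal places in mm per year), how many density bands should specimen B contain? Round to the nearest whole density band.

Specimen A: correcting the raw count gives 252 + 2 = 254 true density bands.
Specimen A: 254 density bands at 2 per year is 254 / 2 = 127 years.
A: Extension rate ≈ 1503.2 / 127 = 11.836 mm per year.
Specimen B: 1658.9 mm / 11.836 mm per year = 140.16 years; at 2 density bands per year that is 140.16 × 2 ≈ 280 density bands.

280 density bands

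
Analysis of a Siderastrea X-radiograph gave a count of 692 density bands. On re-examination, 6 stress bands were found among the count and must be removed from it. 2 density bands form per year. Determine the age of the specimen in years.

After corrections the count is 692 − 6 = 686 density bands.
Dividing by 2 density bands per year: 686 / 2 = 343 years.

343 years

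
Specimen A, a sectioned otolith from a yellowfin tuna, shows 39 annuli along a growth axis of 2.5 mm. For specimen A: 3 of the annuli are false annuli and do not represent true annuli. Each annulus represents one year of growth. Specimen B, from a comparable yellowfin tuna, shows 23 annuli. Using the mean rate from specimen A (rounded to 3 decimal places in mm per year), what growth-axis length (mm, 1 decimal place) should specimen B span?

Specimen A: adjusted count: 39 − 3 = 36 annuli.
A: 2.5 mm over 36 years gives 2.5 / 36 ≈ 0.069 mm/yr.
For B, 0.069 mm/year × 23 years = 1.6 mm.

1.6 mm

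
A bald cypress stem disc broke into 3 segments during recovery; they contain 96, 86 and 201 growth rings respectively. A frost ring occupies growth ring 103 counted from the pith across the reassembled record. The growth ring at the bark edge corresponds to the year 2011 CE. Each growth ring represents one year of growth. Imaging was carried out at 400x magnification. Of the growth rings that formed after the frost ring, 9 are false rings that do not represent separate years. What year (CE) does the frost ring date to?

Total growth rings = 96 + 86 + 201 = 383.
Between growth ring 103 and the bark edge there are 383 − 103 = 280 growth rings.
280 − 9 false = 271 true growth rings after the frost ring.
2011 − 271 = 1740 CE.

1740 CE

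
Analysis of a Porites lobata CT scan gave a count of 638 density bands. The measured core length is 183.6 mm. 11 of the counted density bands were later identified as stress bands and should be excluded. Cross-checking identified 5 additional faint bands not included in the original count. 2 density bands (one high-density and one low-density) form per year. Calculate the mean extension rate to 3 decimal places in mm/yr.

Adjusted count: 638 − 11 + 5 = 632 density bands.
With 2 density bands per year, 632 / 2 = 316 years.
183.6 mm over 316 years gives 183.6 / 316 ≈ 0.581 mm/yr.

0.581 mm/yr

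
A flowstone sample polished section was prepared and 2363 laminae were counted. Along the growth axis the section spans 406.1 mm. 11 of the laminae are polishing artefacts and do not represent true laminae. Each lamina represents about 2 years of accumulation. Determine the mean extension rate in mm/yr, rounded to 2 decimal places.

0.09 mm/yr

Adjusted count: 2363 − 11 = 2352 laminae.
2352 laminae at 2 years each span 2352 × 2 = 4704 years.
Extension rate ≈ 406.1 / 4704 = 0.09 mm/yr.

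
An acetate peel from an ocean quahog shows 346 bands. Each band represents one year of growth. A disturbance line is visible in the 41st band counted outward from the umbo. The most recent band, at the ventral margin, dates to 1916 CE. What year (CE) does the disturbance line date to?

346 − 41 = 305 bands lie beyond the disturbance line toward the ventral margin.
1916 − 305 = 1611 CE.

1611 CE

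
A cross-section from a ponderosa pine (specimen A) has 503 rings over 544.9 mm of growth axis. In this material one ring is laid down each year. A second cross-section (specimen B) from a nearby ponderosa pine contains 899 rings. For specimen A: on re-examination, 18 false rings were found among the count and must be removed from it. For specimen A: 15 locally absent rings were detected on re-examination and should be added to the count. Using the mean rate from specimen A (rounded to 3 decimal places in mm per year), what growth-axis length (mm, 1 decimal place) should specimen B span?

Specimen A: true ring count = 503 − 18 + 15 = 500.
A: Extension rate ≈ 544.9 / 500 = 1.090 mm/year.
For B, 1.090 mm/year × 899 years = 979.9 mm.

979.9 mm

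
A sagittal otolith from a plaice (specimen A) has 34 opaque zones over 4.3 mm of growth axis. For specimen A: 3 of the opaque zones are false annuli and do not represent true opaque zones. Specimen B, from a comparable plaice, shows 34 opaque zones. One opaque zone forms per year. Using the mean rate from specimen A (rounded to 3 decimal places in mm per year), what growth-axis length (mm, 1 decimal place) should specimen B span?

4.7 mm

Specimen A: adjusted count: 34 − 3 = 31 opaque zones.
A: Extension rate ≈ 4.3 / 31 = 0.139 mm/year.
B's length ≈ 0.139 × 34 = 4.7 mm.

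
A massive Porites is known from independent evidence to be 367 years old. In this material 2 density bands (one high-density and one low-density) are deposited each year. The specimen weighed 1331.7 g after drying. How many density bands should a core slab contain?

734 density bands

367 years at 2 density bands per year gives 367 × 2 = 734 density bands.
So 734 density bands should be present.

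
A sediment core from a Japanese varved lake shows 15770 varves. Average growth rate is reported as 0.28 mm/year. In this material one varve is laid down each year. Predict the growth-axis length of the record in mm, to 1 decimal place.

15770 years of growth are recorded.
15770 years at 0.28 mm/year gives 0.28 × 15770 = 4415.6 mm.

4415.6 mm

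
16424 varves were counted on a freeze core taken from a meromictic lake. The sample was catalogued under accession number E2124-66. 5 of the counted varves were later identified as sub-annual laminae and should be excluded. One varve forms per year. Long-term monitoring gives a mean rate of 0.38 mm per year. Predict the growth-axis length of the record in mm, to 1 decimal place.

Correcting the raw count gives 16424 − 5 = 16419 true varves.
16419 years at 0.38 mm/year gives 0.38 × 16419 = 6239.2 mm.

6239.2 mm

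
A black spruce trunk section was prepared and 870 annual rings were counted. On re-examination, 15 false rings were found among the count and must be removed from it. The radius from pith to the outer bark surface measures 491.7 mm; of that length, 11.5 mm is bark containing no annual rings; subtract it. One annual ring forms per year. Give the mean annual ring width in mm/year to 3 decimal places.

0.562 mm/year

Adjusted count: 870 − 15 = 855 annual rings.
Removing the 11.5 mm offcut leaves 491.7 − 11.5 = 480.2 mm.
480.2 mm over 855 years gives 480.2 / 855 ≈ 0.562 mm/year.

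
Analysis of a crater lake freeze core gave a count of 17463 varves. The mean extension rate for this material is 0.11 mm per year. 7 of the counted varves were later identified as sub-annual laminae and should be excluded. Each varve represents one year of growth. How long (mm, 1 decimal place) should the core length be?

After corrections the count is 17463 − 7 = 17456 varves.
Predicted length = 0.11 mm/year × 17456 years = 1920.2 mm.

1920.2 mm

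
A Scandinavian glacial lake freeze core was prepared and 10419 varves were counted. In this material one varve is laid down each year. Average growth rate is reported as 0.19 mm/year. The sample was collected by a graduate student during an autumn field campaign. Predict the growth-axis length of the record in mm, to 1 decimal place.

1979.6 mm

The record spans 10419 years at 0.19 mm per year.
10419 years at 0.19 mm/year gives 0.19 × 10419 = 1979.6 mm.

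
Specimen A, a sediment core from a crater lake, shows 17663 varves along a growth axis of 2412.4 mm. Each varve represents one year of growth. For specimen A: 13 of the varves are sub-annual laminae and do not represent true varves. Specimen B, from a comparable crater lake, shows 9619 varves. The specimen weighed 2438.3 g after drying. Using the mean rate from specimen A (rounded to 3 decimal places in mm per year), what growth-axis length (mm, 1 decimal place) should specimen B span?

Specimen A: after corrections the count is 17663 − 13 = 17650 varves.
A: 2412.4 mm over 17650 years gives 2412.4 / 17650 ≈ 0.137 mm per year.
For B, 0.137 mm/year × 9619 years = 1317.8 mm.

1317.8 mm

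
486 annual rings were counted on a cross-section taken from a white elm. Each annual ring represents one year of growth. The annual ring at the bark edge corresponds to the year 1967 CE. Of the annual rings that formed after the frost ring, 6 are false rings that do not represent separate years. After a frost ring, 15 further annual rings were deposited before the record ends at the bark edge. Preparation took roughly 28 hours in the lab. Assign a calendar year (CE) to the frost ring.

There are 15 annual rings younger than the frost ring.
15 − 6 false = 9 true annual rings after the frost ring.
Counting back 9 years from 1967 CE places the frost ring in 1967 − 9 = 1958 CE.

1958 CE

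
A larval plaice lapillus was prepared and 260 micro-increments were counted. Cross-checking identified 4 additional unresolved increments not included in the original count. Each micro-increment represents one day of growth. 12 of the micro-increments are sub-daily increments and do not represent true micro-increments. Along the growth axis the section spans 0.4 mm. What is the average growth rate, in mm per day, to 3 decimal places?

True micro-increment count = 260 − 12 + 4 = 252.
0.4 mm over 252 days gives 0.4 / 252 ≈ 0.002 mm per day.

0.002 mm per day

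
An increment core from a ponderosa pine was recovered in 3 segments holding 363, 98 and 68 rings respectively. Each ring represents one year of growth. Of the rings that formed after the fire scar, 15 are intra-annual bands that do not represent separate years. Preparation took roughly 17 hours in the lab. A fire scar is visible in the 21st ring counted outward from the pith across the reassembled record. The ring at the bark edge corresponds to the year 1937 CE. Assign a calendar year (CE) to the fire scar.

1444 CE

Total rings = 363 + 98 + 68 = 529.
529 − 21 = 508 rings lie beyond the fire scar toward the bark edge.
508 − 15 false = 493 true rings after the fire scar.
The ring at the bark edge is 1937 CE, so the fire scar dates to 1937 − 493 = 1444 CE.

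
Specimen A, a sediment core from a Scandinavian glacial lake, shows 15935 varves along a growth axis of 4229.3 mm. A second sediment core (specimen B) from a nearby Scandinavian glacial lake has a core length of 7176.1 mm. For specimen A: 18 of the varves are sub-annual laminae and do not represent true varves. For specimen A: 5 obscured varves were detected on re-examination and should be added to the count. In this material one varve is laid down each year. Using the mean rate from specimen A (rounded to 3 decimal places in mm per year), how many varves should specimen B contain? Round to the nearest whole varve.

26978 varves

Specimen A: true varve count = 15935 − 18 + 5 = 15922.
A: 4229.3 mm over 15922 years gives 4229.3 / 15922 ≈ 0.266 mm per year.
Specimen B: 7176.1 mm / 0.266 mm per year = 26977.82 years ≈ 26978 varves.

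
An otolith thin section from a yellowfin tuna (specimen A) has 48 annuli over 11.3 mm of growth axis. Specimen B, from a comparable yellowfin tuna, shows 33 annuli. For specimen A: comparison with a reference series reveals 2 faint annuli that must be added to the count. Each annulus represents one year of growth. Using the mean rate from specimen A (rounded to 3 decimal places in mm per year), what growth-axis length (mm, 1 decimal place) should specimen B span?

Specimen A: correcting the raw count gives 48 + 2 = 50 true annuli.
A: Extension rate ≈ 11.3 / 50 = 0.226 mm per year.
For B, 0.226 mm/year × 33 years = 7.5 mm.

7.5 mm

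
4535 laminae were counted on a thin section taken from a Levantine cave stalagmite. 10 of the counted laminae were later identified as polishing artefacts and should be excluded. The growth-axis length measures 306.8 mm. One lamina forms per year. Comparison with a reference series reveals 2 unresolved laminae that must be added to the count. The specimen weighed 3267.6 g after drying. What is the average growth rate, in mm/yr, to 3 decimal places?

True lamina count = 4535 − 10 + 2 = 4527.
Extension rate ≈ 306.8 / 4527 = 0.068 mm/yr.

0.068 mm/yr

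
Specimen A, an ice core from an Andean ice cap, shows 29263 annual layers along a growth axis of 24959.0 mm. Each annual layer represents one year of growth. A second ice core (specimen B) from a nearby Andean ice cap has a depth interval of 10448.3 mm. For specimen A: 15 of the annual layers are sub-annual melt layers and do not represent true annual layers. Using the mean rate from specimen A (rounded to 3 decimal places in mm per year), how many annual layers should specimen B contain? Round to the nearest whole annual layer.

Specimen A: adjusted count: 29263 − 15 = 29248 annual layers.
A: 24959.0 mm over 29248 years gives 24959.0 / 29248 ≈ 0.853 mm per year.
B spans 10448.3 / 0.853 = 12248.89 years ≈ 12249 annual layers.

12249 annual layers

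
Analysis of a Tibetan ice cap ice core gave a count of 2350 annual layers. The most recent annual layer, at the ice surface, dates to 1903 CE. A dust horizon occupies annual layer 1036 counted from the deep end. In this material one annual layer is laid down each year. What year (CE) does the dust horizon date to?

Between annual layer 1036 and the ice surface there are 2350 − 1036 = 1314 annual layers.
The annual layer at the ice surface is 1903 CE, so the dust horizon dates to 1903 − 1314 = 589 CE.

589 CE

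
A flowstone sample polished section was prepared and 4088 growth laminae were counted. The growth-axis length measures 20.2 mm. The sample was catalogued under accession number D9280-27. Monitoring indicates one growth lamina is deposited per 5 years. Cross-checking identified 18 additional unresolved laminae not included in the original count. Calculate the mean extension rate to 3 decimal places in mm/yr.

Adjusted count: 4088 + 18 = 4106 growth laminae.
At 5 years per growth lamina, 4106 × 5 = 20530 years.
Extension rate ≈ 20.2 / 20530 = 0.001 mm/yr.

0.001 mm/yr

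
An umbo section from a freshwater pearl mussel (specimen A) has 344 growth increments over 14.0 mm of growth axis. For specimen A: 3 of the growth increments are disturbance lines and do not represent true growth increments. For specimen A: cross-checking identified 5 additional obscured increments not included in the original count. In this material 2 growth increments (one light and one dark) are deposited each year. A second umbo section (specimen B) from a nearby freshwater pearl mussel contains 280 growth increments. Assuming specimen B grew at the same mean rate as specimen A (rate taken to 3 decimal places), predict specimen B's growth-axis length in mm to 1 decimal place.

Specimen A: adjusted count: 344 − 3 + 5 = 346 growth increments.
Specimen A: with 2 growth increments per year, 346 / 2 = 173 years.
A: 14.0 mm over 173 years gives 14.0 / 173 ≈ 0.081 mm/yr.
Specimen B: with 2 growth increments per year, 280 / 2 = 140 years. For B, 0.081 mm/year × 140 years = 11.3 mm.

11.3 mm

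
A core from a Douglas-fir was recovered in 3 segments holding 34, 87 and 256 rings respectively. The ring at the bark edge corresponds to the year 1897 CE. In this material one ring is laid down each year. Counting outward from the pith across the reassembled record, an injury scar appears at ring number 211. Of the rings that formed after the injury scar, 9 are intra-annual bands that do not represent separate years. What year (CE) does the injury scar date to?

1740 CE

Total rings = 34 + 87 + 256 = 377.
The injury scar sits at ring 211 from the pith, so 377 − 211 = 166 rings formed after it.
166 − 9 false = 157 true rings after the injury scar.
The ring at the bark edge is 1897 CE, so the injury scar dates to 1897 − 157 = 1740 CE.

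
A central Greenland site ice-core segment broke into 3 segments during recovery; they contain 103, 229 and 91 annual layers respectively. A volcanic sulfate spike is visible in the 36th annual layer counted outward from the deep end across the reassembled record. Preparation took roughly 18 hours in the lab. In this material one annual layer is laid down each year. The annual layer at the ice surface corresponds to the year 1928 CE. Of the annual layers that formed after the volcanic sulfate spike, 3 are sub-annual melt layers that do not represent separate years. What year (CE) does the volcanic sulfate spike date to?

Total annual layers = 103 + 229 + 91 = 423.
The volcanic sulfate spike sits at annual layer 36 from the deep end, so 423 − 36 = 387 annual layers formed after it.
Excluding 3 false annual layers: 387 − 3 = 384.
1928 − 384 = 1544 CE.

1544 CE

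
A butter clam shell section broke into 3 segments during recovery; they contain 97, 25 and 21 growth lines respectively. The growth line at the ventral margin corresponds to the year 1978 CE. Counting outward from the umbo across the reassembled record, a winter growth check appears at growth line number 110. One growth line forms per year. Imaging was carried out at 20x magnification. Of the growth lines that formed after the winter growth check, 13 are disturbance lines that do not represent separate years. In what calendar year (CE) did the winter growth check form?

1958 CE

Total growth lines = 97 + 25 + 21 = 143.
143 − 110 = 33 growth lines lie beyond the winter growth check toward the ventral margin.
33 − 13 false = 20 true growth lines after the winter growth check.
1978 − 20 = 1958 CE.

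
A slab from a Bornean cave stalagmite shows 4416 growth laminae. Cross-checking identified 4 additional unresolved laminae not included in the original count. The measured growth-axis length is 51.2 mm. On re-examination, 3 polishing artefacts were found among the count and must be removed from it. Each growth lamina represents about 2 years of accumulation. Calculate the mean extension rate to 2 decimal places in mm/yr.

0.01 mm/yr

Correcting the raw count gives 4416 − 3 + 4 = 4417 true growth laminae.
At 2 years per growth lamina, 4417 × 2 = 8834 years.
Mean rate = 51.2 mm / 8834 years ≈ 0.01 mm/yr.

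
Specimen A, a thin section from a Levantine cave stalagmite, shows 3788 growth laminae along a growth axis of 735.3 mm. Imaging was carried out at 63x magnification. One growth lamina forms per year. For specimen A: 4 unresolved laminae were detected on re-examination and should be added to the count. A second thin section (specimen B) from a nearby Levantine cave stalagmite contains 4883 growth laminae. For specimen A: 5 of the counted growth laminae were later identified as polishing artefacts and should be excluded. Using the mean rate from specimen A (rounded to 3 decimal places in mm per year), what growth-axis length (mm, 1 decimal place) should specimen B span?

Specimen A: after corrections the count is 3788 − 5 + 4 = 3787 growth laminae.
A: Extension rate ≈ 735.3 / 3787 = 0.194 mm/year.
For B, 0.194 mm/year × 4883 years = 947.3 mm.

947.3 mm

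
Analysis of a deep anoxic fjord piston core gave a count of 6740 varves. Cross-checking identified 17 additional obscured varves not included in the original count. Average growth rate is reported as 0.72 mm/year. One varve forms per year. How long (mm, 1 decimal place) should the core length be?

After corrections the count is 6740 + 17 = 6757 varves.
Length ≈ 0.72 × 6757 = 4865.0 mm.

4865.0 mm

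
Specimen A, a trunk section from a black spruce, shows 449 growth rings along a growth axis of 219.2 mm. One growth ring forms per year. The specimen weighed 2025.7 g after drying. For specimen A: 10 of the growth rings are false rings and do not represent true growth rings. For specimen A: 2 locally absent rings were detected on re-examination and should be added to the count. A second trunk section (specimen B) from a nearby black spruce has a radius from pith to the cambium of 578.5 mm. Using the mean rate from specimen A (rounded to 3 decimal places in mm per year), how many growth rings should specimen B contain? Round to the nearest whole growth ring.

1164 growth rings

Specimen A: adjusted count: 449 − 10 + 2 = 441 growth rings.
A: Mean rate = 219.2 mm / 441 years ≈ 0.497 mm/year.
B spans 578.5 / 0.497 = 1163.98 years ≈ 1164 growth rings.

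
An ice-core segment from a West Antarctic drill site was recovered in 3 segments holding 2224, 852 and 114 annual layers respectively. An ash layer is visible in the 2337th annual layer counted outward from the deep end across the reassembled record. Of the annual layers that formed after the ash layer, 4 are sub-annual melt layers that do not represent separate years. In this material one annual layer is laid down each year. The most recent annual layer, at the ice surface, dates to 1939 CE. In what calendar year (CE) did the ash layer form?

Total annual layers = 2224 + 852 + 114 = 3190.
Between annual layer 2337 and the ice surface there are 3190 − 2337 = 853 annual layers.
Removing the 4 false annual layers leaves 853 − 4 = 849 true annual layers beyond the ash layer.
Counting back 849 years from 1939 CE places the ash layer in 1939 − 849 = 1090 CE.

1090 CE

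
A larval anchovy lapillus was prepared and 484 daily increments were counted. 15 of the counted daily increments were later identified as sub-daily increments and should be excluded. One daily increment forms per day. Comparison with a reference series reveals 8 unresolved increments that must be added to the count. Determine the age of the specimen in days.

477 d

Correcting the raw count gives 484 − 15 + 8 = 477 true daily increments.
One daily increment per day makes the duration 477 days.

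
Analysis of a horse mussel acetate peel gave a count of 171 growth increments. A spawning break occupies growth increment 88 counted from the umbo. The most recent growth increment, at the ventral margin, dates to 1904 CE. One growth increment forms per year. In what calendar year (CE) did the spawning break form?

171 − 88 = 83 growth increments lie beyond the spawning break toward the ventral margin.
The growth increment at the ventral margin is 1904 CE, so the spawning break dates to 1904 − 83 = 1821 CE.

1821 CE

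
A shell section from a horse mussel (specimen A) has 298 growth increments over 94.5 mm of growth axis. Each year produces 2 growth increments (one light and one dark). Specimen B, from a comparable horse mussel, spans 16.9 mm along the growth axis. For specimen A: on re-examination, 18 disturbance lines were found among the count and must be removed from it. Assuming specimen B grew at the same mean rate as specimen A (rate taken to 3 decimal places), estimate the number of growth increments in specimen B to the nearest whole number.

Specimen A: correcting the raw count gives 298 − 18 = 280 true growth increments.
Specimen A: dividing by 2 growth increments per year: 280 / 2 = 140 years.
A: Mean rate = 94.5 mm / 140 years ≈ 0.675 mm per year.
Specimen B: 16.9 mm / 0.675 mm per year = 25.04 years; at 2 growth increments per year that is 25.04 × 2 ≈ 50 growth increments.

50 growth increments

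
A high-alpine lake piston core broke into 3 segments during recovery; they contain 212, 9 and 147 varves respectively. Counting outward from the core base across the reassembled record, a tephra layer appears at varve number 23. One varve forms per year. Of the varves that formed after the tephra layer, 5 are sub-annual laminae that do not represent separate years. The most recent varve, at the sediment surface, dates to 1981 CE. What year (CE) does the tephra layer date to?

1641 CE

Total varves = 212 + 9 + 147 = 368.
368 − 23 = 345 varves lie beyond the tephra layer toward the sediment surface.
Removing the 5 false varves leaves 345 − 5 = 340 true varves beyond the tephra layer.
1981 − 340 = 1641 CE.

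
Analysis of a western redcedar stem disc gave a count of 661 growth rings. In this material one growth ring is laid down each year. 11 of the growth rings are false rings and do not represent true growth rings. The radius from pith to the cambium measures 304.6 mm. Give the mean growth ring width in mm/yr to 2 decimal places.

0.47 mm/yr

Correcting the raw count gives 661 − 11 = 650 true growth rings.
Mean rate = 304.6 mm / 650 years ≈ 0.47 mm/yr.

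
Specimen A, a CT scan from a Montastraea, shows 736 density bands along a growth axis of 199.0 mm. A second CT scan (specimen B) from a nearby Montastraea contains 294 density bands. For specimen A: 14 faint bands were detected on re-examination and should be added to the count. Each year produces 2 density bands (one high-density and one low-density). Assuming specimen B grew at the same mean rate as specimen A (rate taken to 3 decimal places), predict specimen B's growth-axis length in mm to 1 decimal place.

Specimen A: after corrections the count is 736 + 14 = 750 density bands.
Specimen A: dividing by 2 density bands per year: 750 / 2 = 375 years.
A: Extension rate ≈ 199.0 / 375 = 0.531 mm/year.
Specimen B: 294 density bands at 2 per year is 294 / 2 = 147 years. B's length ≈ 0.531 × 147 = 78.1 mm.

78.1 mm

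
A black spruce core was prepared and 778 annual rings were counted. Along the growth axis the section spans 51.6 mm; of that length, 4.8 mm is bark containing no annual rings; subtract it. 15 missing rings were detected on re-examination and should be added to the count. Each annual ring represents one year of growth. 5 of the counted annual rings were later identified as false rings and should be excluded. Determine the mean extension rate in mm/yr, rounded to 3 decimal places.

0.059 mm/yr

Correcting the raw count gives 778 − 5 + 15 = 788 true annual rings.
Removing the 4.8 mm offcut leaves 51.6 − 4.8 = 46.8 mm.
46.8 mm over 788 years gives 46.8 / 788 ≈ 0.059 mm/yr.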